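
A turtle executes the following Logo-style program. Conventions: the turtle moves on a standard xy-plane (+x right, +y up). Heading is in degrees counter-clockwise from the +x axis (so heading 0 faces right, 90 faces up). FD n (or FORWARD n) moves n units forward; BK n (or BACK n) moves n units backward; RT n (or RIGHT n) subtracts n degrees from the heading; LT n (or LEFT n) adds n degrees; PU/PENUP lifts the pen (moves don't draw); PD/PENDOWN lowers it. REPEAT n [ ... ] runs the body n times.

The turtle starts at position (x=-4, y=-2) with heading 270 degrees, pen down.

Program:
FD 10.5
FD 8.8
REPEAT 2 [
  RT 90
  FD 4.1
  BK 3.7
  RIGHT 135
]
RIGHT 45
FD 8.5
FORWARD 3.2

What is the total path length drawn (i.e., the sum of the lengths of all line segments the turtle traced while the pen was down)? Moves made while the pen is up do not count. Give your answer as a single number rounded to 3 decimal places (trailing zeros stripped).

Answer: 46.6

Derivation:
Executing turtle program step by step:
Start: pos=(-4,-2), heading=270, pen down
FD 10.5: (-4,-2) -> (-4,-12.5) [heading=270, draw]
FD 8.8: (-4,-12.5) -> (-4,-21.3) [heading=270, draw]
REPEAT 2 [
  -- iteration 1/2 --
  RT 90: heading 270 -> 180
  FD 4.1: (-4,-21.3) -> (-8.1,-21.3) [heading=180, draw]
  BK 3.7: (-8.1,-21.3) -> (-4.4,-21.3) [heading=180, draw]
  RT 135: heading 180 -> 45
  -- iteration 2/2 --
  RT 90: heading 45 -> 315
  FD 4.1: (-4.4,-21.3) -> (-1.501,-24.199) [heading=315, draw]
  BK 3.7: (-1.501,-24.199) -> (-4.117,-21.583) [heading=315, draw]
  RT 135: heading 315 -> 180
]
RT 45: heading 180 -> 135
FD 8.5: (-4.117,-21.583) -> (-10.128,-15.572) [heading=135, draw]
FD 3.2: (-10.128,-15.572) -> (-12.39,-13.31) [heading=135, draw]
Final: pos=(-12.39,-13.31), heading=135, 8 segment(s) drawn

Segment lengths:
  seg 1: (-4,-2) -> (-4,-12.5), length = 10.5
  seg 2: (-4,-12.5) -> (-4,-21.3), length = 8.8
  seg 3: (-4,-21.3) -> (-8.1,-21.3), length = 4.1
  seg 4: (-8.1,-21.3) -> (-4.4,-21.3), length = 3.7
  seg 5: (-4.4,-21.3) -> (-1.501,-24.199), length = 4.1
  seg 6: (-1.501,-24.199) -> (-4.117,-21.583), length = 3.7
  seg 7: (-4.117,-21.583) -> (-10.128,-15.572), length = 8.5
  seg 8: (-10.128,-15.572) -> (-12.39,-13.31), length = 3.2
Total = 46.6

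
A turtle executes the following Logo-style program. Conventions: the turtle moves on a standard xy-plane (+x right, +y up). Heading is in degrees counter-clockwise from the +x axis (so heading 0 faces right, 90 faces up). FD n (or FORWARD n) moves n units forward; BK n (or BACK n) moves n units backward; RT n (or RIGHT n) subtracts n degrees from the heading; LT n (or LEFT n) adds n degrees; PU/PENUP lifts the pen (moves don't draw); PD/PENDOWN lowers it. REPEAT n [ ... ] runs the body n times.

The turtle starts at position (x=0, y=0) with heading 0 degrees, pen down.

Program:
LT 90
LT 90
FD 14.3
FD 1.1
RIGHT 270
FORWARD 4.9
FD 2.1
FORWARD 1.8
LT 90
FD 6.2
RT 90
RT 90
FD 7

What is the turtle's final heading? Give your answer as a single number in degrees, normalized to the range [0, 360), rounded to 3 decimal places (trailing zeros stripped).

Executing turtle program step by step:
Start: pos=(0,0), heading=0, pen down
LT 90: heading 0 -> 90
LT 90: heading 90 -> 180
FD 14.3: (0,0) -> (-14.3,0) [heading=180, draw]
FD 1.1: (-14.3,0) -> (-15.4,0) [heading=180, draw]
RT 270: heading 180 -> 270
FD 4.9: (-15.4,0) -> (-15.4,-4.9) [heading=270, draw]
FD 2.1: (-15.4,-4.9) -> (-15.4,-7) [heading=270, draw]
FD 1.8: (-15.4,-7) -> (-15.4,-8.8) [heading=270, draw]
LT 90: heading 270 -> 0
FD 6.2: (-15.4,-8.8) -> (-9.2,-8.8) [heading=0, draw]
RT 90: heading 0 -> 270
RT 90: heading 270 -> 180
FD 7: (-9.2,-8.8) -> (-16.2,-8.8) [heading=180, draw]
Final: pos=(-16.2,-8.8), heading=180, 7 segment(s) drawn

Answer: 180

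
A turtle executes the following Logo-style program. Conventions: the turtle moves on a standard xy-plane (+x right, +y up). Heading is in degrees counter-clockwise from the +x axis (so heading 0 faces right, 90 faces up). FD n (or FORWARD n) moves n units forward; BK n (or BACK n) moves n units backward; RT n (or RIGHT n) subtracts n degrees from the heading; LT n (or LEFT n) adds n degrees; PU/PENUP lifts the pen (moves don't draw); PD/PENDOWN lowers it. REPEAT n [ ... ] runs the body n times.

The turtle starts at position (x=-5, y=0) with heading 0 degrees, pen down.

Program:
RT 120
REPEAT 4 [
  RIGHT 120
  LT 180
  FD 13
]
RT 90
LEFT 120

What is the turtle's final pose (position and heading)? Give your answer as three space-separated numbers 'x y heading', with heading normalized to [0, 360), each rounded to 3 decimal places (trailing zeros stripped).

Executing turtle program step by step:
Start: pos=(-5,0), heading=0, pen down
RT 120: heading 0 -> 240
REPEAT 4 [
  -- iteration 1/4 --
  RT 120: heading 240 -> 120
  LT 180: heading 120 -> 300
  FD 13: (-5,0) -> (1.5,-11.258) [heading=300, draw]
  -- iteration 2/4 --
  RT 120: heading 300 -> 180
  LT 180: heading 180 -> 0
  FD 13: (1.5,-11.258) -> (14.5,-11.258) [heading=0, draw]
  -- iteration 3/4 --
  RT 120: heading 0 -> 240
  LT 180: heading 240 -> 60
  FD 13: (14.5,-11.258) -> (21,0) [heading=60, draw]
  -- iteration 4/4 --
  RT 120: heading 60 -> 300
  LT 180: heading 300 -> 120
  FD 13: (21,0) -> (14.5,11.258) [heading=120, draw]
]
RT 90: heading 120 -> 30
LT 120: heading 30 -> 150
Final: pos=(14.5,11.258), heading=150, 4 segment(s) drawn

Answer: 14.5 11.258 150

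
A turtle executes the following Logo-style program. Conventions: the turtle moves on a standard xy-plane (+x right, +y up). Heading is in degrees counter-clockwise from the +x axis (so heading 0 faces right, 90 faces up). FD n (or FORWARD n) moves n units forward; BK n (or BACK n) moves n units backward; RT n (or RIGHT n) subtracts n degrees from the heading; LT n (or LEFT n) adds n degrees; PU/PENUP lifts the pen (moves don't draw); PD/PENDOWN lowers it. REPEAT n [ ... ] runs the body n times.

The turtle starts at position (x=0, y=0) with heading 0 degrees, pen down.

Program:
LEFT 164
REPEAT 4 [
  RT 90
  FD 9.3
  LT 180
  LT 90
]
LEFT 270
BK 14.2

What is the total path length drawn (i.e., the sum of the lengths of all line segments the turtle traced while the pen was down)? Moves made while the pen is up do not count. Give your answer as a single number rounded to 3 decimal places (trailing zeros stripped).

Answer: 51.4

Derivation:
Executing turtle program step by step:
Start: pos=(0,0), heading=0, pen down
LT 164: heading 0 -> 164
REPEAT 4 [
  -- iteration 1/4 --
  RT 90: heading 164 -> 74
  FD 9.3: (0,0) -> (2.563,8.94) [heading=74, draw]
  LT 180: heading 74 -> 254
  LT 90: heading 254 -> 344
  -- iteration 2/4 --
  RT 90: heading 344 -> 254
  FD 9.3: (2.563,8.94) -> (0,0) [heading=254, draw]
  LT 180: heading 254 -> 74
  LT 90: heading 74 -> 164
  -- iteration 3/4 --
  RT 90: heading 164 -> 74
  FD 9.3: (0,0) -> (2.563,8.94) [heading=74, draw]
  LT 180: heading 74 -> 254
  LT 90: heading 254 -> 344
  -- iteration 4/4 --
  RT 90: heading 344 -> 254
  FD 9.3: (2.563,8.94) -> (0,0) [heading=254, draw]
  LT 180: heading 254 -> 74
  LT 90: heading 74 -> 164
]
LT 270: heading 164 -> 74
BK 14.2: (0,0) -> (-3.914,-13.65) [heading=74, draw]
Final: pos=(-3.914,-13.65), heading=74, 5 segment(s) drawn

Segment lengths:
  seg 1: (0,0) -> (2.563,8.94), length = 9.3
  seg 2: (2.563,8.94) -> (0,0), length = 9.3
  seg 3: (0,0) -> (2.563,8.94), length = 9.3
  seg 4: (2.563,8.94) -> (0,0), length = 9.3
  seg 5: (0,0) -> (-3.914,-13.65), length = 14.2
Total = 51.4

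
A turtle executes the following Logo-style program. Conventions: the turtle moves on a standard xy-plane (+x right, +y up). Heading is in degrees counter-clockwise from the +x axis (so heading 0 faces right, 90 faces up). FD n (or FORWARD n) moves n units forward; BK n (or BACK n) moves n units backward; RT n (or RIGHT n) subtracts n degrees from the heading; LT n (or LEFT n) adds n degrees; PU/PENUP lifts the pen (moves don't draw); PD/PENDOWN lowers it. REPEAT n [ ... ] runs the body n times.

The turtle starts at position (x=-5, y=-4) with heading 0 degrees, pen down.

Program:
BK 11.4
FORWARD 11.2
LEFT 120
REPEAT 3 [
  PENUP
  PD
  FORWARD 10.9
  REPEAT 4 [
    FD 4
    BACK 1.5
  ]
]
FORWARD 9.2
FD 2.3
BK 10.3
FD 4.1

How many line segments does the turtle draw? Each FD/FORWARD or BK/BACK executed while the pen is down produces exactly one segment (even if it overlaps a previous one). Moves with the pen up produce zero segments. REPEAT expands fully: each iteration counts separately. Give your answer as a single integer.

Answer: 33

Derivation:
Executing turtle program step by step:
Start: pos=(-5,-4), heading=0, pen down
BK 11.4: (-5,-4) -> (-16.4,-4) [heading=0, draw]
FD 11.2: (-16.4,-4) -> (-5.2,-4) [heading=0, draw]
LT 120: heading 0 -> 120
REPEAT 3 [
  -- iteration 1/3 --
  PU: pen up
  PD: pen down
  FD 10.9: (-5.2,-4) -> (-10.65,5.44) [heading=120, draw]
  REPEAT 4 [
    -- iteration 1/4 --
    FD 4: (-10.65,5.44) -> (-12.65,8.904) [heading=120, draw]
    BK 1.5: (-12.65,8.904) -> (-11.9,7.605) [heading=120, draw]
    -- iteration 2/4 --
    FD 4: (-11.9,7.605) -> (-13.9,11.069) [heading=120, draw]
    BK 1.5: (-13.9,11.069) -> (-13.15,9.77) [heading=120, draw]
    -- iteration 3/4 --
    FD 4: (-13.15,9.77) -> (-15.15,13.234) [heading=120, draw]
    BK 1.5: (-15.15,13.234) -> (-14.4,11.935) [heading=120, draw]
    -- iteration 4/4 --
    FD 4: (-14.4,11.935) -> (-16.4,15.399) [heading=120, draw]
    BK 1.5: (-16.4,15.399) -> (-15.65,14.1) [heading=120, draw]
  ]
  -- iteration 2/3 --
  PU: pen up
  PD: pen down
  FD 10.9: (-15.65,14.1) -> (-21.1,23.54) [heading=120, draw]
  REPEAT 4 [
    -- iteration 1/4 --
    FD 4: (-21.1,23.54) -> (-23.1,27.004) [heading=120, draw]
    BK 1.5: (-23.1,27.004) -> (-22.35,25.705) [heading=120, draw]
    -- iteration 2/4 --
    FD 4: (-22.35,25.705) -> (-24.35,29.169) [heading=120, draw]
    BK 1.5: (-24.35,29.169) -> (-23.6,27.87) [heading=120, draw]
    -- iteration 3/4 --
    FD 4: (-23.6,27.87) -> (-25.6,31.334) [heading=120, draw]
    BK 1.5: (-25.6,31.334) -> (-24.85,30.035) [heading=120, draw]
    -- iteration 4/4 --
    FD 4: (-24.85,30.035) -> (-26.85,33.499) [heading=120, draw]
    BK 1.5: (-26.85,33.499) -> (-26.1,32.2) [heading=120, draw]
  ]
  -- iteration 3/3 --
  PU: pen up
  PD: pen down
  FD 10.9: (-26.1,32.2) -> (-31.55,41.64) [heading=120, draw]
  REPEAT 4 [
    -- iteration 1/4 --
    FD 4: (-31.55,41.64) -> (-33.55,45.104) [heading=120, draw]
    BK 1.5: (-33.55,45.104) -> (-32.8,43.805) [heading=120, draw]
    -- iteration 2/4 --
    FD 4: (-32.8,43.805) -> (-34.8,47.269) [heading=120, draw]
    BK 1.5: (-34.8,47.269) -> (-34.05,45.97) [heading=120, draw]
    -- iteration 3/4 --
    FD 4: (-34.05,45.97) -> (-36.05,49.434) [heading=120, draw]
    BK 1.5: (-36.05,49.434) -> (-35.3,48.135) [heading=120, draw]
    -- iteration 4/4 --
    FD 4: (-35.3,48.135) -> (-37.3,51.599) [heading=120, draw]
    BK 1.5: (-37.3,51.599) -> (-36.55,50.3) [heading=120, draw]
  ]
]
FD 9.2: (-36.55,50.3) -> (-41.15,58.267) [heading=120, draw]
FD 2.3: (-41.15,58.267) -> (-42.3,60.259) [heading=120, draw]
BK 10.3: (-42.3,60.259) -> (-37.15,51.339) [heading=120, draw]
FD 4.1: (-37.15,51.339) -> (-39.2,54.89) [heading=120, draw]
Final: pos=(-39.2,54.89), heading=120, 33 segment(s) drawn
Segments drawn: 33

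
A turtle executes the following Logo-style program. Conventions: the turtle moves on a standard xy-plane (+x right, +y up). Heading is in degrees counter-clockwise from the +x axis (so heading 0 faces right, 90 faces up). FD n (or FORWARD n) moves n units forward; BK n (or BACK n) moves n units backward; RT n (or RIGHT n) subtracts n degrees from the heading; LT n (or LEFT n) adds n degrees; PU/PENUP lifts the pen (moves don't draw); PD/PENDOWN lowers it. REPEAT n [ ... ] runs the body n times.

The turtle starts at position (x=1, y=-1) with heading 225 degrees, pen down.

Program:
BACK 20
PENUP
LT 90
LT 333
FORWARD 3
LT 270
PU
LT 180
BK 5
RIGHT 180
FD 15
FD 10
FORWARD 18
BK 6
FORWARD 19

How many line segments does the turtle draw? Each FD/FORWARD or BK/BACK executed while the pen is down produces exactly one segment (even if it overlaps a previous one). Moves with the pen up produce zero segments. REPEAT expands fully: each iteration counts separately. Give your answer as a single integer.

Answer: 1

Derivation:
Executing turtle program step by step:
Start: pos=(1,-1), heading=225, pen down
BK 20: (1,-1) -> (15.142,13.142) [heading=225, draw]
PU: pen up
LT 90: heading 225 -> 315
LT 333: heading 315 -> 288
FD 3: (15.142,13.142) -> (16.069,10.289) [heading=288, move]
LT 270: heading 288 -> 198
PU: pen up
LT 180: heading 198 -> 18
BK 5: (16.069,10.289) -> (11.314,8.744) [heading=18, move]
RT 180: heading 18 -> 198
FD 15: (11.314,8.744) -> (-2.952,4.109) [heading=198, move]
FD 10: (-2.952,4.109) -> (-12.463,1.018) [heading=198, move]
FD 18: (-12.463,1.018) -> (-29.582,-4.544) [heading=198, move]
BK 6: (-29.582,-4.544) -> (-23.875,-2.69) [heading=198, move]
FD 19: (-23.875,-2.69) -> (-41.945,-8.561) [heading=198, move]
Final: pos=(-41.945,-8.561), heading=198, 1 segment(s) drawn
Segments drawn: 1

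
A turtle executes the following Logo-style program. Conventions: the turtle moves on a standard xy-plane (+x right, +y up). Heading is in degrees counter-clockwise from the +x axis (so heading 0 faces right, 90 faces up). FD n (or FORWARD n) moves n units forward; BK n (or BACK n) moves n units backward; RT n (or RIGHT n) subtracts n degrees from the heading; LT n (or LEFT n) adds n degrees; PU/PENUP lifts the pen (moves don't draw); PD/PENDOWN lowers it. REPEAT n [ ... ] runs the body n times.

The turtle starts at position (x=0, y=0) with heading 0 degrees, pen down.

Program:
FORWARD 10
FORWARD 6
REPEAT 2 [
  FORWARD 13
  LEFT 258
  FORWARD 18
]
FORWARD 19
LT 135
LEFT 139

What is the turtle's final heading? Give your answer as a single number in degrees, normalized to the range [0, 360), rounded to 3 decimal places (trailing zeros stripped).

Answer: 70

Derivation:
Executing turtle program step by step:
Start: pos=(0,0), heading=0, pen down
FD 10: (0,0) -> (10,0) [heading=0, draw]
FD 6: (10,0) -> (16,0) [heading=0, draw]
REPEAT 2 [
  -- iteration 1/2 --
  FD 13: (16,0) -> (29,0) [heading=0, draw]
  LT 258: heading 0 -> 258
  FD 18: (29,0) -> (25.258,-17.607) [heading=258, draw]
  -- iteration 2/2 --
  FD 13: (25.258,-17.607) -> (22.555,-30.323) [heading=258, draw]
  LT 258: heading 258 -> 156
  FD 18: (22.555,-30.323) -> (6.111,-23.001) [heading=156, draw]
]
FD 19: (6.111,-23.001) -> (-11.246,-15.273) [heading=156, draw]
LT 135: heading 156 -> 291
LT 139: heading 291 -> 70
Final: pos=(-11.246,-15.273), heading=70, 7 segment(s) drawn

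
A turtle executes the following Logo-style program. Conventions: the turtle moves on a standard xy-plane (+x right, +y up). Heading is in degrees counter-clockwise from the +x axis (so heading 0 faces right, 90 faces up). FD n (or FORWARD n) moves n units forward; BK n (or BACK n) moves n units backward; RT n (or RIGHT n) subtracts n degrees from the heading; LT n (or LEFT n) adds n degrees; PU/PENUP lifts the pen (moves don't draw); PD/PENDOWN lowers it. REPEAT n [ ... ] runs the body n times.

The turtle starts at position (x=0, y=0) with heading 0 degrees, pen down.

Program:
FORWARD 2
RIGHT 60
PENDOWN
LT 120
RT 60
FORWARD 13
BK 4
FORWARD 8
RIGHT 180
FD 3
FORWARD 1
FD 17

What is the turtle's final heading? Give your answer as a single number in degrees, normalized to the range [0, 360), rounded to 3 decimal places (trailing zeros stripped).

Answer: 180

Derivation:
Executing turtle program step by step:
Start: pos=(0,0), heading=0, pen down
FD 2: (0,0) -> (2,0) [heading=0, draw]
RT 60: heading 0 -> 300
PD: pen down
LT 120: heading 300 -> 60
RT 60: heading 60 -> 0
FD 13: (2,0) -> (15,0) [heading=0, draw]
BK 4: (15,0) -> (11,0) [heading=0, draw]
FD 8: (11,0) -> (19,0) [heading=0, draw]
RT 180: heading 0 -> 180
FD 3: (19,0) -> (16,0) [heading=180, draw]
FD 1: (16,0) -> (15,0) [heading=180, draw]
FD 17: (15,0) -> (-2,0) [heading=180, draw]
Final: pos=(-2,0), heading=180, 7 segment(s) drawn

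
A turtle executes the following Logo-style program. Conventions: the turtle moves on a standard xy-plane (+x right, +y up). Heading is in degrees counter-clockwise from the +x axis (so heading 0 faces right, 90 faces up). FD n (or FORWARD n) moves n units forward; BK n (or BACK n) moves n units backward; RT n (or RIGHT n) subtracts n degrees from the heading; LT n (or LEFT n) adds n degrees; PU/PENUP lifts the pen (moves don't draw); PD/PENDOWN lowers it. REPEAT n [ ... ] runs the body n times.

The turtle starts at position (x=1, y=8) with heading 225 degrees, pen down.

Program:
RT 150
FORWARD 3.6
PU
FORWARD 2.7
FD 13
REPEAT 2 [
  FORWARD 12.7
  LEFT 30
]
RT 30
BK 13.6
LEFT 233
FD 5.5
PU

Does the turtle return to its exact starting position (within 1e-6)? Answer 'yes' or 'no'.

Executing turtle program step by step:
Start: pos=(1,8), heading=225, pen down
RT 150: heading 225 -> 75
FD 3.6: (1,8) -> (1.932,11.477) [heading=75, draw]
PU: pen up
FD 2.7: (1.932,11.477) -> (2.631,14.085) [heading=75, move]
FD 13: (2.631,14.085) -> (5.995,26.642) [heading=75, move]
REPEAT 2 [
  -- iteration 1/2 --
  FD 12.7: (5.995,26.642) -> (9.282,38.91) [heading=75, move]
  LT 30: heading 75 -> 105
  -- iteration 2/2 --
  FD 12.7: (9.282,38.91) -> (5.995,51.177) [heading=105, move]
  LT 30: heading 105 -> 135
]
RT 30: heading 135 -> 105
BK 13.6: (5.995,51.177) -> (9.515,38.04) [heading=105, move]
LT 233: heading 105 -> 338
FD 5.5: (9.515,38.04) -> (14.615,35.98) [heading=338, move]
PU: pen up
Final: pos=(14.615,35.98), heading=338, 1 segment(s) drawn

Start position: (1, 8)
Final position: (14.615, 35.98)
Distance = 31.117; >= 1e-6 -> NOT closed

Answer: no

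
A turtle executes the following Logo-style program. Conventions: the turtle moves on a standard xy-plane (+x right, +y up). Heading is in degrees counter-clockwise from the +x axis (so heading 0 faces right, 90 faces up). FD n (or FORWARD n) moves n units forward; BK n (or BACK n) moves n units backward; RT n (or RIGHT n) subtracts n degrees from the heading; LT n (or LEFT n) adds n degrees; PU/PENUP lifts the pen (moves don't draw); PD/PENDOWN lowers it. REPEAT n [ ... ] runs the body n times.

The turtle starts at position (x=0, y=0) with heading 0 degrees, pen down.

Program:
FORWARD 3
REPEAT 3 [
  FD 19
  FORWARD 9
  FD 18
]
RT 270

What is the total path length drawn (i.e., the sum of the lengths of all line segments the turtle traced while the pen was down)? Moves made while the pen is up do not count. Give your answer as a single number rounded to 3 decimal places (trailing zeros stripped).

Answer: 141

Derivation:
Executing turtle program step by step:
Start: pos=(0,0), heading=0, pen down
FD 3: (0,0) -> (3,0) [heading=0, draw]
REPEAT 3 [
  -- iteration 1/3 --
  FD 19: (3,0) -> (22,0) [heading=0, draw]
  FD 9: (22,0) -> (31,0) [heading=0, draw]
  FD 18: (31,0) -> (49,0) [heading=0, draw]
  -- iteration 2/3 --
  FD 19: (49,0) -> (68,0) [heading=0, draw]
  FD 9: (68,0) -> (77,0) [heading=0, draw]
  FD 18: (77,0) -> (95,0) [heading=0, draw]
  -- iteration 3/3 --
  FD 19: (95,0) -> (114,0) [heading=0, draw]
  FD 9: (114,0) -> (123,0) [heading=0, draw]
  FD 18: (123,0) -> (141,0) [heading=0, draw]
]
RT 270: heading 0 -> 90
Final: pos=(141,0), heading=90, 10 segment(s) drawn

Segment lengths:
  seg 1: (0,0) -> (3,0), length = 3
  seg 2: (3,0) -> (22,0), length = 19
  seg 3: (22,0) -> (31,0), length = 9
  seg 4: (31,0) -> (49,0), length = 18
  seg 5: (49,0) -> (68,0), length = 19
  seg 6: (68,0) -> (77,0), length = 9
  seg 7: (77,0) -> (95,0), length = 18
  seg 8: (95,0) -> (114,0), length = 19
  seg 9: (114,0) -> (123,0), length = 9
  seg 10: (123,0) -> (141,0), length = 18
Total = 141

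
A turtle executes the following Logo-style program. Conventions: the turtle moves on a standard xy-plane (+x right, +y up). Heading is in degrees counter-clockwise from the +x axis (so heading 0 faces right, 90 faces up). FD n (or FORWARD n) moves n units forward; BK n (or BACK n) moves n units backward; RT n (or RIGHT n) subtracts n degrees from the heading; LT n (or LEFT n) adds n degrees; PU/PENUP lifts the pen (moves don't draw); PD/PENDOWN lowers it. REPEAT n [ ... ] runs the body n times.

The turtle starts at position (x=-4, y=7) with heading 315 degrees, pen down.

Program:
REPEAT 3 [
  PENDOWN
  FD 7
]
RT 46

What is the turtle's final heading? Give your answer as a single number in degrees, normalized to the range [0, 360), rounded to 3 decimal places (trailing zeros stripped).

Executing turtle program step by step:
Start: pos=(-4,7), heading=315, pen down
REPEAT 3 [
  -- iteration 1/3 --
  PD: pen down
  FD 7: (-4,7) -> (0.95,2.05) [heading=315, draw]
  -- iteration 2/3 --
  PD: pen down
  FD 7: (0.95,2.05) -> (5.899,-2.899) [heading=315, draw]
  -- iteration 3/3 --
  PD: pen down
  FD 7: (5.899,-2.899) -> (10.849,-7.849) [heading=315, draw]
]
RT 46: heading 315 -> 269
Final: pos=(10.849,-7.849), heading=269, 3 segment(s) drawn

Answer: 269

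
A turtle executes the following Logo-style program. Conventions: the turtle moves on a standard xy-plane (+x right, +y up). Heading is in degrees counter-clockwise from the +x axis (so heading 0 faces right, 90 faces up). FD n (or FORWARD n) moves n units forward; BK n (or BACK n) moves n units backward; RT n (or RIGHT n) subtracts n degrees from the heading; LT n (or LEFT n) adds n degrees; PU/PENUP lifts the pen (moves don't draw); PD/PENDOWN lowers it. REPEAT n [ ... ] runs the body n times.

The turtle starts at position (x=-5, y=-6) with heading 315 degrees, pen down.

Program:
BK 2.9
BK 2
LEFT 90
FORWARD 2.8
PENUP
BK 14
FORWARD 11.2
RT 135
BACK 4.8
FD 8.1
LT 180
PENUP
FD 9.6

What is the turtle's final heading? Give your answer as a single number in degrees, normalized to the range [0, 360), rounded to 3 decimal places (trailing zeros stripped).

Executing turtle program step by step:
Start: pos=(-5,-6), heading=315, pen down
BK 2.9: (-5,-6) -> (-7.051,-3.949) [heading=315, draw]
BK 2: (-7.051,-3.949) -> (-8.465,-2.535) [heading=315, draw]
LT 90: heading 315 -> 45
FD 2.8: (-8.465,-2.535) -> (-6.485,-0.555) [heading=45, draw]
PU: pen up
BK 14: (-6.485,-0.555) -> (-16.384,-10.455) [heading=45, move]
FD 11.2: (-16.384,-10.455) -> (-8.465,-2.535) [heading=45, move]
RT 135: heading 45 -> 270
BK 4.8: (-8.465,-2.535) -> (-8.465,2.265) [heading=270, move]
FD 8.1: (-8.465,2.265) -> (-8.465,-5.835) [heading=270, move]
LT 180: heading 270 -> 90
PU: pen up
FD 9.6: (-8.465,-5.835) -> (-8.465,3.765) [heading=90, move]
Final: pos=(-8.465,3.765), heading=90, 3 segment(s) drawn

Answer: 90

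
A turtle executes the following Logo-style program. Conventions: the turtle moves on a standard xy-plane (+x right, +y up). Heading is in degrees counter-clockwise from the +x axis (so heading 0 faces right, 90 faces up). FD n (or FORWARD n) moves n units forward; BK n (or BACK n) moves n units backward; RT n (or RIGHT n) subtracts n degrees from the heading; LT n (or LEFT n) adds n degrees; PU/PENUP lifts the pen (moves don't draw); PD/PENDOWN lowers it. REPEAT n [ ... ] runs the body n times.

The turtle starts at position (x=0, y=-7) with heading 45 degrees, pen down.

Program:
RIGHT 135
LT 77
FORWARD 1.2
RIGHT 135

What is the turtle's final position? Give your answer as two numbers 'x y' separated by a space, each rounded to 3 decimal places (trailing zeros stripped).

Executing turtle program step by step:
Start: pos=(0,-7), heading=45, pen down
RT 135: heading 45 -> 270
LT 77: heading 270 -> 347
FD 1.2: (0,-7) -> (1.169,-7.27) [heading=347, draw]
RT 135: heading 347 -> 212
Final: pos=(1.169,-7.27), heading=212, 1 segment(s) drawn

Answer: 1.169 -7.27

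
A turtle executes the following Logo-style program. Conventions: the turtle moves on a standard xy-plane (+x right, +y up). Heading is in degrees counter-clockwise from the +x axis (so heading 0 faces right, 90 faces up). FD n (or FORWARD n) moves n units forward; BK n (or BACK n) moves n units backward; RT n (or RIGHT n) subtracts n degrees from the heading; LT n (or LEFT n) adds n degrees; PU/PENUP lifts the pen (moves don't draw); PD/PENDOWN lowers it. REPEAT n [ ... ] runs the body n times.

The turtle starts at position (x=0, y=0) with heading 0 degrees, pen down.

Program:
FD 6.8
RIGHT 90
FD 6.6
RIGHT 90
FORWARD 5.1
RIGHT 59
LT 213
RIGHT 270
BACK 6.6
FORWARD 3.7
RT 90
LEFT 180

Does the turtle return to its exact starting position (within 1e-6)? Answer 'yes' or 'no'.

Executing turtle program step by step:
Start: pos=(0,0), heading=0, pen down
FD 6.8: (0,0) -> (6.8,0) [heading=0, draw]
RT 90: heading 0 -> 270
FD 6.6: (6.8,0) -> (6.8,-6.6) [heading=270, draw]
RT 90: heading 270 -> 180
FD 5.1: (6.8,-6.6) -> (1.7,-6.6) [heading=180, draw]
RT 59: heading 180 -> 121
LT 213: heading 121 -> 334
RT 270: heading 334 -> 64
BK 6.6: (1.7,-6.6) -> (-1.193,-12.532) [heading=64, draw]
FD 3.7: (-1.193,-12.532) -> (0.429,-9.207) [heading=64, draw]
RT 90: heading 64 -> 334
LT 180: heading 334 -> 154
Final: pos=(0.429,-9.207), heading=154, 5 segment(s) drawn

Start position: (0, 0)
Final position: (0.429, -9.207)
Distance = 9.216; >= 1e-6 -> NOT closed

Answer: no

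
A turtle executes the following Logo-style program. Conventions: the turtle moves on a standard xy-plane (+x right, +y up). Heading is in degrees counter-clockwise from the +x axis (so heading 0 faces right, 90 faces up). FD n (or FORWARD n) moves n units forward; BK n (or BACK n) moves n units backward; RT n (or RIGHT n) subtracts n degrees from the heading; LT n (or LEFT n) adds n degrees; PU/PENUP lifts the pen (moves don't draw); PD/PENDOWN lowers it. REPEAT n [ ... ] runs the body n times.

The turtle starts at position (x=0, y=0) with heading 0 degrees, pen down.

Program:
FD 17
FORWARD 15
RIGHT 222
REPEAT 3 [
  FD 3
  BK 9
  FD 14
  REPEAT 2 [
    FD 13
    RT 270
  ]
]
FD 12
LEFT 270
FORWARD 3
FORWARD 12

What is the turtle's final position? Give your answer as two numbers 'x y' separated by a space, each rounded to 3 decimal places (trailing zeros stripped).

Executing turtle program step by step:
Start: pos=(0,0), heading=0, pen down
FD 17: (0,0) -> (17,0) [heading=0, draw]
FD 15: (17,0) -> (32,0) [heading=0, draw]
RT 222: heading 0 -> 138
REPEAT 3 [
  -- iteration 1/3 --
  FD 3: (32,0) -> (29.771,2.007) [heading=138, draw]
  BK 9: (29.771,2.007) -> (36.459,-4.015) [heading=138, draw]
  FD 14: (36.459,-4.015) -> (26.055,5.353) [heading=138, draw]
  REPEAT 2 [
    -- iteration 1/2 --
    FD 13: (26.055,5.353) -> (16.394,14.052) [heading=138, draw]
    RT 270: heading 138 -> 228
    -- iteration 2/2 --
    FD 13: (16.394,14.052) -> (7.695,4.391) [heading=228, draw]
    RT 270: heading 228 -> 318
  ]
  -- iteration 2/3 --
  FD 3: (7.695,4.391) -> (9.925,2.383) [heading=318, draw]
  BK 9: (9.925,2.383) -> (3.236,8.406) [heading=318, draw]
  FD 14: (3.236,8.406) -> (13.64,-0.962) [heading=318, draw]
  REPEAT 2 [
    -- iteration 1/2 --
    FD 13: (13.64,-0.962) -> (23.301,-9.661) [heading=318, draw]
    RT 270: heading 318 -> 48
    -- iteration 2/2 --
    FD 13: (23.301,-9.661) -> (32,0) [heading=48, draw]
    RT 270: heading 48 -> 138
  ]
  -- iteration 3/3 --
  FD 3: (32,0) -> (29.771,2.007) [heading=138, draw]
  BK 9: (29.771,2.007) -> (36.459,-4.015) [heading=138, draw]
  FD 14: (36.459,-4.015) -> (26.055,5.353) [heading=138, draw]
  REPEAT 2 [
    -- iteration 1/2 --
    FD 13: (26.055,5.353) -> (16.394,14.052) [heading=138, draw]
    RT 270: heading 138 -> 228
    -- iteration 2/2 --
    FD 13: (16.394,14.052) -> (7.695,4.391) [heading=228, draw]
    RT 270: heading 228 -> 318
  ]
]
FD 12: (7.695,4.391) -> (16.613,-3.639) [heading=318, draw]
LT 270: heading 318 -> 228
FD 3: (16.613,-3.639) -> (14.606,-5.868) [heading=228, draw]
FD 12: (14.606,-5.868) -> (6.576,-14.786) [heading=228, draw]
Final: pos=(6.576,-14.786), heading=228, 20 segment(s) drawn

Answer: 6.576 -14.786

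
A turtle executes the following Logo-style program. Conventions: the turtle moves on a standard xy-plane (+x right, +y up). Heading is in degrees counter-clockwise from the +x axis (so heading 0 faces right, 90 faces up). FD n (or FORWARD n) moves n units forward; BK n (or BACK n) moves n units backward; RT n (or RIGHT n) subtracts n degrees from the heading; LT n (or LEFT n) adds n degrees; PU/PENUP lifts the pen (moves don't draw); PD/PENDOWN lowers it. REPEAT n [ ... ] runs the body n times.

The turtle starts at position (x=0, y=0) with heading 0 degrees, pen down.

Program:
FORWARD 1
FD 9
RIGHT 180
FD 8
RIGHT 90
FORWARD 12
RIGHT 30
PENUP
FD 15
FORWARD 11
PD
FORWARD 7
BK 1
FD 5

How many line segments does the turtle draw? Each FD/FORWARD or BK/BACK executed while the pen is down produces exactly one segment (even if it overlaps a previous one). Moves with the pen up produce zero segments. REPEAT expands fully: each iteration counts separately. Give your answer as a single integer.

Answer: 7

Derivation:
Executing turtle program step by step:
Start: pos=(0,0), heading=0, pen down
FD 1: (0,0) -> (1,0) [heading=0, draw]
FD 9: (1,0) -> (10,0) [heading=0, draw]
RT 180: heading 0 -> 180
FD 8: (10,0) -> (2,0) [heading=180, draw]
RT 90: heading 180 -> 90
FD 12: (2,0) -> (2,12) [heading=90, draw]
RT 30: heading 90 -> 60
PU: pen up
FD 15: (2,12) -> (9.5,24.99) [heading=60, move]
FD 11: (9.5,24.99) -> (15,34.517) [heading=60, move]
PD: pen down
FD 7: (15,34.517) -> (18.5,40.579) [heading=60, draw]
BK 1: (18.5,40.579) -> (18,39.713) [heading=60, draw]
FD 5: (18,39.713) -> (20.5,44.043) [heading=60, draw]
Final: pos=(20.5,44.043), heading=60, 7 segment(s) drawn
Segments drawn: 7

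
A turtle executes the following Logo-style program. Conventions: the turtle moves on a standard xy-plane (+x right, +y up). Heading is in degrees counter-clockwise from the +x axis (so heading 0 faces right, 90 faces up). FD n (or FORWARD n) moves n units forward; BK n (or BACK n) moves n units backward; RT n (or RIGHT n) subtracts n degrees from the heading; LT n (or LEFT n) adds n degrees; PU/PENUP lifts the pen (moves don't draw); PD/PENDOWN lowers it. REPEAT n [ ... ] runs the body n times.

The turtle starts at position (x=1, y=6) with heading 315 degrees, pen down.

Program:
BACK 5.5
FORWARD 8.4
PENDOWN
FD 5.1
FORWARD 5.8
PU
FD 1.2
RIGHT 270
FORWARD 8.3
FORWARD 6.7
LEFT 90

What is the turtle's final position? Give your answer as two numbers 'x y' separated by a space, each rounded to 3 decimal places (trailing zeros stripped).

Executing turtle program step by step:
Start: pos=(1,6), heading=315, pen down
BK 5.5: (1,6) -> (-2.889,9.889) [heading=315, draw]
FD 8.4: (-2.889,9.889) -> (3.051,3.949) [heading=315, draw]
PD: pen down
FD 5.1: (3.051,3.949) -> (6.657,0.343) [heading=315, draw]
FD 5.8: (6.657,0.343) -> (10.758,-3.758) [heading=315, draw]
PU: pen up
FD 1.2: (10.758,-3.758) -> (11.607,-4.607) [heading=315, move]
RT 270: heading 315 -> 45
FD 8.3: (11.607,-4.607) -> (17.476,1.262) [heading=45, move]
FD 6.7: (17.476,1.262) -> (22.213,6) [heading=45, move]
LT 90: heading 45 -> 135
Final: pos=(22.213,6), heading=135, 4 segment(s) drawn

Answer: 22.213 6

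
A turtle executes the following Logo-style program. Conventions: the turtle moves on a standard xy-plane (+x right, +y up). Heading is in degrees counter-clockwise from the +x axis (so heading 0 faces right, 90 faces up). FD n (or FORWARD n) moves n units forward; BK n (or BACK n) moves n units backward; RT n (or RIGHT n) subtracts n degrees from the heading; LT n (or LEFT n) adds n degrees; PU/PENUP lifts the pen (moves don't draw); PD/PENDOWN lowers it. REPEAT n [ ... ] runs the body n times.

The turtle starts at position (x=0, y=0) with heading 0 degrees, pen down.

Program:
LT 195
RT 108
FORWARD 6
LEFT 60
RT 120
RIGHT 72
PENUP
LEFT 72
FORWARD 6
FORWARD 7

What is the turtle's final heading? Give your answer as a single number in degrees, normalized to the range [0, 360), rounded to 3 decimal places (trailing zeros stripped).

Answer: 27

Derivation:
Executing turtle program step by step:
Start: pos=(0,0), heading=0, pen down
LT 195: heading 0 -> 195
RT 108: heading 195 -> 87
FD 6: (0,0) -> (0.314,5.992) [heading=87, draw]
LT 60: heading 87 -> 147
RT 120: heading 147 -> 27
RT 72: heading 27 -> 315
PU: pen up
LT 72: heading 315 -> 27
FD 6: (0.314,5.992) -> (5.66,8.716) [heading=27, move]
FD 7: (5.66,8.716) -> (11.897,11.894) [heading=27, move]
Final: pos=(11.897,11.894), heading=27, 1 segment(s) drawn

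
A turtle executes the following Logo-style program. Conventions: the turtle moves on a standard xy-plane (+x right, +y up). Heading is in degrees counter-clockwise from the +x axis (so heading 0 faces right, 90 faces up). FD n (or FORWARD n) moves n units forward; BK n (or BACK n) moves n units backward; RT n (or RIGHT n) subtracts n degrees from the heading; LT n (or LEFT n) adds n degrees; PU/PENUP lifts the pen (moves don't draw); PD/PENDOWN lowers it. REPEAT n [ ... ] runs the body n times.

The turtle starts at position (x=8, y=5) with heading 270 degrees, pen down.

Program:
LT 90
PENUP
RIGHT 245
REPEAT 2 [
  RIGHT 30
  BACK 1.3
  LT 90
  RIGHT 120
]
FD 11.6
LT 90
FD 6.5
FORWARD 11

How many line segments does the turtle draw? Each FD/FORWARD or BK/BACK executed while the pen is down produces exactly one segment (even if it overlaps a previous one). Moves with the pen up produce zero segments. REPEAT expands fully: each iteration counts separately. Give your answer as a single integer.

Executing turtle program step by step:
Start: pos=(8,5), heading=270, pen down
LT 90: heading 270 -> 0
PU: pen up
RT 245: heading 0 -> 115
REPEAT 2 [
  -- iteration 1/2 --
  RT 30: heading 115 -> 85
  BK 1.3: (8,5) -> (7.887,3.705) [heading=85, move]
  LT 90: heading 85 -> 175
  RT 120: heading 175 -> 55
  -- iteration 2/2 --
  RT 30: heading 55 -> 25
  BK 1.3: (7.887,3.705) -> (6.708,3.156) [heading=25, move]
  LT 90: heading 25 -> 115
  RT 120: heading 115 -> 355
]
FD 11.6: (6.708,3.156) -> (18.264,2.145) [heading=355, move]
LT 90: heading 355 -> 85
FD 6.5: (18.264,2.145) -> (18.831,8.62) [heading=85, move]
FD 11: (18.831,8.62) -> (19.79,19.578) [heading=85, move]
Final: pos=(19.79,19.578), heading=85, 0 segment(s) drawn
Segments drawn: 0

Answer: 0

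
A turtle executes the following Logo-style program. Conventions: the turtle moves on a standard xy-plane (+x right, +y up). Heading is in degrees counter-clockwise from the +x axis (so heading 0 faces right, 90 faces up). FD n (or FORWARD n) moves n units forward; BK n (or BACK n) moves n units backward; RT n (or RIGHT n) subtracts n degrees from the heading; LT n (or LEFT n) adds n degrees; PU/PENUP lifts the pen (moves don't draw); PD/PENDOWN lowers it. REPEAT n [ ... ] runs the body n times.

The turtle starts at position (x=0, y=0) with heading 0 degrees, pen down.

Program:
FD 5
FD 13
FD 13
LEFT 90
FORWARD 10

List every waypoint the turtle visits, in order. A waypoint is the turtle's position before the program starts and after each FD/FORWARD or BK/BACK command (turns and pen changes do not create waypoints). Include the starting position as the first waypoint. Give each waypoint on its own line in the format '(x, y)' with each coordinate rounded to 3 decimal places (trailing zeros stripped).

Executing turtle program step by step:
Start: pos=(0,0), heading=0, pen down
FD 5: (0,0) -> (5,0) [heading=0, draw]
FD 13: (5,0) -> (18,0) [heading=0, draw]
FD 13: (18,0) -> (31,0) [heading=0, draw]
LT 90: heading 0 -> 90
FD 10: (31,0) -> (31,10) [heading=90, draw]
Final: pos=(31,10), heading=90, 4 segment(s) drawn
Waypoints (5 total):
(0, 0)
(5, 0)
(18, 0)
(31, 0)
(31, 10)

Answer: (0, 0)
(5, 0)
(18, 0)
(31, 0)
(31, 10)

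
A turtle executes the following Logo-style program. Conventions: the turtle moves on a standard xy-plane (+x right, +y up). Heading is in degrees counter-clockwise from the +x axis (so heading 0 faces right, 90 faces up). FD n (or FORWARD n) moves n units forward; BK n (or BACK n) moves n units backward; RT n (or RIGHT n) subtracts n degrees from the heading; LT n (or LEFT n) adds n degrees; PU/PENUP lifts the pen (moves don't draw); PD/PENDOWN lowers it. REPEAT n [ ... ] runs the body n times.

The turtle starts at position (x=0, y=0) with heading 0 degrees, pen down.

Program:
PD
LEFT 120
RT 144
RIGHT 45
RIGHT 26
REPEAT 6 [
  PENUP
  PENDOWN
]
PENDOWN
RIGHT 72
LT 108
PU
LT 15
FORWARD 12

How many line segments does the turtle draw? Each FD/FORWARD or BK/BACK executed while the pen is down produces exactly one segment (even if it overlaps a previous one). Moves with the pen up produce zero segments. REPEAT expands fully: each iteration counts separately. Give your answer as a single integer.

Executing turtle program step by step:
Start: pos=(0,0), heading=0, pen down
PD: pen down
LT 120: heading 0 -> 120
RT 144: heading 120 -> 336
RT 45: heading 336 -> 291
RT 26: heading 291 -> 265
REPEAT 6 [
  -- iteration 1/6 --
  PU: pen up
  PD: pen down
  -- iteration 2/6 --
  PU: pen up
  PD: pen down
  -- iteration 3/6 --
  PU: pen up
  PD: pen down
  -- iteration 4/6 --
  PU: pen up
  PD: pen down
  -- iteration 5/6 --
  PU: pen up
  PD: pen down
  -- iteration 6/6 --
  PU: pen up
  PD: pen down
]
PD: pen down
RT 72: heading 265 -> 193
LT 108: heading 193 -> 301
PU: pen up
LT 15: heading 301 -> 316
FD 12: (0,0) -> (8.632,-8.336) [heading=316, move]
Final: pos=(8.632,-8.336), heading=316, 0 segment(s) drawn
Segments drawn: 0

Answer: 0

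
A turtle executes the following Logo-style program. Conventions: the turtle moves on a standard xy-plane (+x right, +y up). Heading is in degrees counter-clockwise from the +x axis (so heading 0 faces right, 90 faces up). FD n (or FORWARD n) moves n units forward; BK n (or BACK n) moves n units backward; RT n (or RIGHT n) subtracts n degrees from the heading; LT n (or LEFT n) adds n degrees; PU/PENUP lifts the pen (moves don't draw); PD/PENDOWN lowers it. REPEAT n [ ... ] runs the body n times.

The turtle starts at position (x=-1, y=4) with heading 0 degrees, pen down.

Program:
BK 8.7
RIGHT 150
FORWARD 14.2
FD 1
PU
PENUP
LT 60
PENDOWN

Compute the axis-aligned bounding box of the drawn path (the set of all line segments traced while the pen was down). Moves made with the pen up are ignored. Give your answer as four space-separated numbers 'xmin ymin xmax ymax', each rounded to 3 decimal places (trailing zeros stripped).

Executing turtle program step by step:
Start: pos=(-1,4), heading=0, pen down
BK 8.7: (-1,4) -> (-9.7,4) [heading=0, draw]
RT 150: heading 0 -> 210
FD 14.2: (-9.7,4) -> (-21.998,-3.1) [heading=210, draw]
FD 1: (-21.998,-3.1) -> (-22.864,-3.6) [heading=210, draw]
PU: pen up
PU: pen up
LT 60: heading 210 -> 270
PD: pen down
Final: pos=(-22.864,-3.6), heading=270, 3 segment(s) drawn

Segment endpoints: x in {-22.864, -21.998, -9.7, -1}, y in {-3.6, -3.1, 4}
xmin=-22.864, ymin=-3.6, xmax=-1, ymax=4

Answer: -22.864 -3.6 -1 4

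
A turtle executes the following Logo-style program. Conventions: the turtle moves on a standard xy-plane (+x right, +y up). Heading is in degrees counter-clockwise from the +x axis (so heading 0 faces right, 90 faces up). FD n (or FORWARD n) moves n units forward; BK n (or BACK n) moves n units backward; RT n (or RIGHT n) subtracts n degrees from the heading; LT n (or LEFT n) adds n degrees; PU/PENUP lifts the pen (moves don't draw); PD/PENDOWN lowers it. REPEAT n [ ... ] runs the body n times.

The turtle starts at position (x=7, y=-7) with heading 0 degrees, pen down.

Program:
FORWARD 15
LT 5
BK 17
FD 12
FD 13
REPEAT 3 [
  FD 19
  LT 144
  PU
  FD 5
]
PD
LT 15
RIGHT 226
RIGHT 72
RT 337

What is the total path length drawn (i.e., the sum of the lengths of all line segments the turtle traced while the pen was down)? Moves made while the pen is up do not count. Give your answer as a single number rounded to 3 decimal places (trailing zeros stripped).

Answer: 76

Derivation:
Executing turtle program step by step:
Start: pos=(7,-7), heading=0, pen down
FD 15: (7,-7) -> (22,-7) [heading=0, draw]
LT 5: heading 0 -> 5
BK 17: (22,-7) -> (5.065,-8.482) [heading=5, draw]
FD 12: (5.065,-8.482) -> (17.019,-7.436) [heading=5, draw]
FD 13: (17.019,-7.436) -> (29.97,-6.303) [heading=5, draw]
REPEAT 3 [
  -- iteration 1/3 --
  FD 19: (29.97,-6.303) -> (48.897,-4.647) [heading=5, draw]
  LT 144: heading 5 -> 149
  PU: pen up
  FD 5: (48.897,-4.647) -> (44.611,-2.072) [heading=149, move]
  -- iteration 2/3 --
  FD 19: (44.611,-2.072) -> (28.325,7.714) [heading=149, move]
  LT 144: heading 149 -> 293
  PU: pen up
  FD 5: (28.325,7.714) -> (30.279,3.112) [heading=293, move]
  -- iteration 3/3 --
  FD 19: (30.279,3.112) -> (37.703,-14.378) [heading=293, move]
  LT 144: heading 293 -> 77
  PU: pen up
  FD 5: (37.703,-14.378) -> (38.828,-9.506) [heading=77, move]
]
PD: pen down
LT 15: heading 77 -> 92
RT 226: heading 92 -> 226
RT 72: heading 226 -> 154
RT 337: heading 154 -> 177
Final: pos=(38.828,-9.506), heading=177, 5 segment(s) drawn

Segment lengths:
  seg 1: (7,-7) -> (22,-7), length = 15
  seg 2: (22,-7) -> (5.065,-8.482), length = 17
  seg 3: (5.065,-8.482) -> (17.019,-7.436), length = 12
  seg 4: (17.019,-7.436) -> (29.97,-6.303), length = 13
  seg 5: (29.97,-6.303) -> (48.897,-4.647), length = 19
Total = 76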